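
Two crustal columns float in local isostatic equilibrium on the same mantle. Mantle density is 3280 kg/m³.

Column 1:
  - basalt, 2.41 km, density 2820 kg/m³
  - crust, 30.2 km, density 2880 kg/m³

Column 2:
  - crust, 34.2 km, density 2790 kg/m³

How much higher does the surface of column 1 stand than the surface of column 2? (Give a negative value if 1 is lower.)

For any compensation level in the mantle, the mantle terms cancel and isostasy reduces to e = (Σt_1 − Σt_2) − (Σ(ρt)_1 − Σ(ρt)_2) / ρ_m.
Σt_1 = 32.61 km; Σt_2 = 34.2 km; Σ(ρt)_1 = 93772.2; Σ(ρt)_2 = 95418 (in km·kg/m³).
e = (32.61 − 34.2) − (93772.2 − 95418) / 3280 = −1.09 km.

−1.09 km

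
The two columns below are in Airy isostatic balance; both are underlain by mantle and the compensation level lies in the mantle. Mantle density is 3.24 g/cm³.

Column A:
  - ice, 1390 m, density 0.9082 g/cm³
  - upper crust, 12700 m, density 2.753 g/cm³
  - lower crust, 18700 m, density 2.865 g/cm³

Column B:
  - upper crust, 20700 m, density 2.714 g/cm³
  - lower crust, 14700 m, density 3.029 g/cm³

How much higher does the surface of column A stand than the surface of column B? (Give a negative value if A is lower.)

For any compensation level in the mantle, the mantle terms cancel and isostasy reduces to e = (Σt_A − Σt_B) − (Σ(ρt)_A − Σ(ρt)_B) / ρ_m.
Σt_A = 32790 m; Σt_B = 35400 m; Σ(ρt)_A = 89800.998; Σ(ρt)_B = 100706.1 (in m·g/cm³).
e = (32790 − 35400) − (89800.998 − 100706.1) / 3.24 = 756 m.

756 m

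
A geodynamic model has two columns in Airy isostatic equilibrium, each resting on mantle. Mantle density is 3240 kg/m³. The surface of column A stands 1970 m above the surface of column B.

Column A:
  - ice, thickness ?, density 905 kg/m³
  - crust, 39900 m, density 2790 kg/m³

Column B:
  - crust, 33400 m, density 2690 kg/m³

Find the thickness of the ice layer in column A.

2910 m

Take the compensation level at the base of the deeper column (depth z_c below the surface of column A) and equate Σ ρ_i t_i down to z_c; mantle fills any gap and the z_c terms cancel.
Column A: x×905 + 39900×2790 + (z_c − 39900 − x)×3240
Column B: 1970×0 + 33400×2690 + (z_c − 1970 − 33400)×3240
The z_c×3240 term appears on both sides and cancels. Collect the known terms of each column as K = Σ(ρt)_known − 3240 × (depth of known layers): K_A = 111321000 − 3240×39900 = −17955000; K_B = 89846000 − 3240×(1970 + 33400) = −24752800.
Balance: K_A − x×(3240 − 905) = K_B, so x = (K_A − K_B)/(3240 − 905) = 6797800/2335 = 2910 m.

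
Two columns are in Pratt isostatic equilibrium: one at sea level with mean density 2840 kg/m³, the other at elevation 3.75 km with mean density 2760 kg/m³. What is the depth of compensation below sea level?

ρ_ref D = ρ (D + h) → D (ρ_ref − ρ) = ρ h.
D = ρ h/(ρ_ref − ρ) = 2760 × 3.75 km/(2840 − 2760) = 129 km.

129 km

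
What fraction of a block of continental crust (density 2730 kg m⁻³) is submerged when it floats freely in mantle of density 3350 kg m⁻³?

Submerged fraction = ρ_obj/ρ_fluid = 2730/3350 = 0.815.

0.815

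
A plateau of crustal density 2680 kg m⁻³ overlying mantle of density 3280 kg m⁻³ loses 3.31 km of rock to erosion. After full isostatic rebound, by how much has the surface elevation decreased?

Rebound u = e ρ_c/ρ_m = 3.31 km × 2680/3280 = 2.705 km.
Net surface drop = e − u = 3.31 km − 2.705 km = e (ρ_m − ρ_c)/ρ_m = 0.605 km.

0.605 km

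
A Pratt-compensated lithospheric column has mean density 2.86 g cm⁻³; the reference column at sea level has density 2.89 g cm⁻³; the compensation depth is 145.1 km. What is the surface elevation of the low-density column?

ρ_ref D = ρ (D + h) → h = D (ρ_ref − ρ)/ρ.
h = 145.1 km × (2.89 − 2.86)/2.86 = 1.52 km.

1.52 km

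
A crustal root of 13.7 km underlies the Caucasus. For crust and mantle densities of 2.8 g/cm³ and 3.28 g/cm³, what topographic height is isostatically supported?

In Airy isostatic equilibrium: ρ_c h = (ρ_m − ρ_c) r.
h = r (ρ_m − ρ_c) / ρ_c = 13.7 km × (3.28 − 2.8) / 2.8 = 2.35 km.

2.35 km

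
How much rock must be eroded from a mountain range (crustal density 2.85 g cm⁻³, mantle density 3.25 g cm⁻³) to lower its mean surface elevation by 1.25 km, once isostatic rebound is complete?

10.2 km

Net drop Δ = e − u = e − e ρ_c/ρ_m = e (ρ_m − ρ_c)/ρ_m.
e = Δ ρ_m/(ρ_m − ρ_c) = 1.25 km × 3.25/0.4 = 10.2 km.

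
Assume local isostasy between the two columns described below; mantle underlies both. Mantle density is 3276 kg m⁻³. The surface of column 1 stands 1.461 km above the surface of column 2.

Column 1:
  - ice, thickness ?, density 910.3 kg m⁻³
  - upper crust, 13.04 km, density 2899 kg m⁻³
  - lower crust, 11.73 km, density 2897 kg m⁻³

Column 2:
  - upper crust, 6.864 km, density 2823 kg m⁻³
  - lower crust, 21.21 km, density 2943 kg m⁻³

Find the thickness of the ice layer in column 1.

2.37 km

Take the compensation level at the base of the deeper column (depth z_c below the surface of column 1) and equate Σ ρ_i t_i down to z_c; mantle fills any gap and the z_c terms cancel.
Column 1: x×910.3 + 13.04×2899 + 11.73×2897 + (z_c − 24.77 − x)×3276
Column 2: 1.461×0 + 6.864×2823 + 21.21×2943 + (z_c − 1.461 − 28.074)×3276
The z_c×3276 term appears on both sides and cancels. Collect the known terms of each column as K = Σ(ρt)_known − 3276 × (depth of known layers): K_1 = 71784.77 − 3276×24.77 = −9361.75; K_2 = 81798.102 − 3276×(1.461 + 28.074) = −14958.558.
Balance: K_1 − x×(3276 − 910.3) = K_2, so x = (K_1 − K_2)/(3276 − 910.3) = 5596.81/2365.7 = 2.37 km.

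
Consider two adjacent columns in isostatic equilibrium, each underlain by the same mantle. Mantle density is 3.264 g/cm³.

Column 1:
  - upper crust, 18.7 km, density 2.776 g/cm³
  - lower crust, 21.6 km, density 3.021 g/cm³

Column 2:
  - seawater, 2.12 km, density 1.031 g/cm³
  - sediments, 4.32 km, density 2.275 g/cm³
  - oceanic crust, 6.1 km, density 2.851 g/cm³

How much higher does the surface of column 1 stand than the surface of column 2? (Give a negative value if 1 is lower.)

For any compensation level in the mantle, the mantle terms cancel and isostasy reduces to e = (Σt_1 − Σt_2) − (Σ(ρt)_1 − Σ(ρt)_2) / ρ_m.
Σt_1 = 40.3 km; Σt_2 = 12.54 km; Σ(ρt)_1 = 117.1648; Σ(ρt)_2 = 29.40482 (in km·g/cm³).
e = (40.3 − 12.54) − (117.1648 − 29.40482) / 3.264 = 0.873 km.

0.873 km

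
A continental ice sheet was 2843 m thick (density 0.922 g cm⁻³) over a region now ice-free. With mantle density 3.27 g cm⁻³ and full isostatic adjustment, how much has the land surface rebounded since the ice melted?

802 m

Removing the load lets mantle flow back in; uplift u satisfies ρ_ice t = ρ_m u.
u = t ρ_ice/ρ_m = 2843 m × 0.922/3.27 = 802 m.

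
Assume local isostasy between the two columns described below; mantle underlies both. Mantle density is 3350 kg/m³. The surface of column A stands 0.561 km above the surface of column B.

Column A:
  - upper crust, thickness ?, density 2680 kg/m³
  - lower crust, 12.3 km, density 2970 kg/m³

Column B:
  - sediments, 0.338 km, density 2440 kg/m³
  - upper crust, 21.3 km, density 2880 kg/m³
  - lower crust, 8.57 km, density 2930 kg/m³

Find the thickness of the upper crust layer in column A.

16.6 km

Take the compensation level at the base of the deeper column (depth z_c below the surface of column A) and equate Σ ρ_i t_i down to z_c; mantle fills any gap and the z_c terms cancel.
Column A: x×2680 + 12.3×2970 + (z_c − 12.3 − x)×3350
Column B: 0.561×0 + 0.338×2440 + 21.3×2880 + 8.57×2930 + (z_c − 0.561 − 30.208)×3350
The z_c×3350 term appears on both sides and cancels. Collect the known terms of each column as K = Σ(ρt)_known − 3350 × (depth of known layers): K_A = 36531 − 3350×12.3 = −4674; K_B = 87278.82 − 3350×(0.561 + 30.208) = −15797.33.
Balance: K_A − x×(3350 − 2680) = K_B, so x = (K_A − K_B)/(3350 − 2680) = 11123.3/670 = 16.6 km.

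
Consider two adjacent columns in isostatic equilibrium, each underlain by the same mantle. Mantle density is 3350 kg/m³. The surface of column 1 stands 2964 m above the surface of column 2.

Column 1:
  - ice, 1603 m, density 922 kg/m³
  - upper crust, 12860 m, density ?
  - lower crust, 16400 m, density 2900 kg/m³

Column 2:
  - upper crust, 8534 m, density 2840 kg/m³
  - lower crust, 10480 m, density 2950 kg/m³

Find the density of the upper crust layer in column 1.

2790 kg/m³

Take the compensation level at the base of the deeper column (depth z_c below the surface of column 1) and equate Σ ρ_i t_i down to z_c; mantle fills any gap and the z_c terms cancel.
Column 1: 1603×922 + 12860×ρ + 16400×2900 + (z_c − 30863)×3350
Column 2: 2964×0 + 8534×2840 + 10480×2950 + (z_c − 2964 − 19014)×3350
The z_c×3350 term appears on both sides and cancels. Collect the known terms of each column as K = Σ(ρt)_known − 3350 × (depth of known layers): K_1 = 49037966 − 3350×30863 = −54353084; K_2 = 55152560 − 3350×(2964 + 19014) = −18473740.
Balance: K_1 + 12860×ρ = K_2, so ρ = (K_2 − K_1)/12860 = 35879300/12860 = 2790 kg/m³.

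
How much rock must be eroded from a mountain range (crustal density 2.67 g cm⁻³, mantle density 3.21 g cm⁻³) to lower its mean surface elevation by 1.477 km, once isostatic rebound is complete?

Net drop Δ = e − u = e − e ρ_c/ρ_m = e (ρ_m − ρ_c)/ρ_m.
e = Δ ρ_m/(ρ_m − ρ_c) = 1.477 km × 3.21/0.54 = 8.78 km.

8.78 km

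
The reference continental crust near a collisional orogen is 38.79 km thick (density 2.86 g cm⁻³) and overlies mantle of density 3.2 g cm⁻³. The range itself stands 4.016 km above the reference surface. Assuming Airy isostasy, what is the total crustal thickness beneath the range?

Root depth r = h ρ_c / (ρ_m − ρ_c) = 4.016 km × 2.86 / 0.34 = 33.78 km.
Total thickness = T + h + r = 38.79 km + 4.016 km + 33.78 km = 76.6 km.

76.6 km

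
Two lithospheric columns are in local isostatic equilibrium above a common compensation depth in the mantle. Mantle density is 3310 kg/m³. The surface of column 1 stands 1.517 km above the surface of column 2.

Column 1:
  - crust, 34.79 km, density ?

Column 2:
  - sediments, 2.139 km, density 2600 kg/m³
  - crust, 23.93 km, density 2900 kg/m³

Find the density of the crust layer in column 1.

2840 kg/m³

Take the compensation level at the base of the deeper column (depth z_c below the surface of column 1) and equate Σ ρ_i t_i down to z_c; mantle fills any gap and the z_c terms cancel.
Column 1: 34.79×ρ + (z_c − 34.79)×3310
Column 2: 1.517×0 + 2.139×2600 + 23.93×2900 + (z_c − 1.517 − 26.069)×3310
The z_c×3310 term appears on both sides and cancels. Collect the known terms of each column as K = Σ(ρt)_known − 3310 × (depth of known layers): K_1 = 0 − 3310×34.79 = −115154.9; K_2 = 74958.4 − 3310×(1.517 + 26.069) = −16351.26.
Balance: K_1 + 34.79×ρ = K_2, so ρ = (K_2 − K_1)/34.79 = 98803.6/34.79 = 2840 kg/m³.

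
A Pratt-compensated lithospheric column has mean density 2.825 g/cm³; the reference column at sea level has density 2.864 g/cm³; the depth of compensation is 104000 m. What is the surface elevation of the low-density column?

1440 m

ρ_ref D = ρ (D + h) → h = D (ρ_ref − ρ)/ρ.
h = 104000 m × (2.864 − 2.825)/2.825 = 1440 m.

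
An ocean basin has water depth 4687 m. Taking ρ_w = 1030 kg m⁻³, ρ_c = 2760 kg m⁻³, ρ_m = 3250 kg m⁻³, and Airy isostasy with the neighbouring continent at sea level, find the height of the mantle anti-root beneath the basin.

16500 m

By Archimedes' principle applied to the lithosphere: replacing crust with seawater at the top is compensated by replacing crust with mantle at the base: d (ρ_c − ρ_w) = a (ρ_m − ρ_c).
a = d (ρ_c − ρ_w)/(ρ_m − ρ_c) = 4687 m × 1730/490 = 16500 m.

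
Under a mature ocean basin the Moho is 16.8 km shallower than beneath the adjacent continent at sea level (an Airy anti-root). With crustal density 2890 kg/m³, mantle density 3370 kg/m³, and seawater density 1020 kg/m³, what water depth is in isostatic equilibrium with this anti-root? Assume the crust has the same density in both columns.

Replacing a thickness d of crust by seawater at the top must be balanced by replacing crust with mantle at the base: d (ρ_c − ρ_w) = a (ρ_m − ρ_c).
d = a (ρ_m − ρ_c)/(ρ_c − ρ_w) = 16.8 km × 480/1870 = 4.31 km.

4.31 km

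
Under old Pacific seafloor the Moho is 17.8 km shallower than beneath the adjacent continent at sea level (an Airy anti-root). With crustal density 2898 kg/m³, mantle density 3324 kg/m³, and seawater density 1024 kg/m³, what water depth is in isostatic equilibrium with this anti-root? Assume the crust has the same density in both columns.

4.05 km

Replacing a thickness d of crust by seawater at the top must be balanced by replacing crust with mantle at the base: d (ρ_c − ρ_w) = a (ρ_m − ρ_c).
d = a (ρ_m − ρ_c)/(ρ_c − ρ_w) = 17.8 km × 426/1874 = 4.05 km.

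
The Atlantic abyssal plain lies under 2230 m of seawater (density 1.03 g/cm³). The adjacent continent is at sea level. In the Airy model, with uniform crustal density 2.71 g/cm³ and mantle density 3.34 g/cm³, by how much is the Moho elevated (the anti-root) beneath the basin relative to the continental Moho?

Equating mass per unit area of the two columns: replacing crust with seawater at the top is compensated by replacing crust with mantle at the base: d (ρ_c − ρ_w) = a (ρ_m − ρ_c).
a = d (ρ_c − ρ_w)/(ρ_m − ρ_c) = 2230 m × 1.68/0.63 = 5950 m.

5950 m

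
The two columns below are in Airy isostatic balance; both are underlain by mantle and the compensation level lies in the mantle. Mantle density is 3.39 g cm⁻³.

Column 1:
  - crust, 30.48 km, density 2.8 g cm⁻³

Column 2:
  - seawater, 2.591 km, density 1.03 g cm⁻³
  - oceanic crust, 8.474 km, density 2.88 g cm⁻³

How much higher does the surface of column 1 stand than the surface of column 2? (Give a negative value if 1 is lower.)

For any compensation level in the mantle, the mantle terms cancel and isostasy reduces to e = (Σt_1 − Σt_2) − (Σ(ρt)_1 − Σ(ρt)_2) / ρ_m.
Σt_1 = 30.48 km; Σt_2 = 11.065 km; Σ(ρt)_1 = 85.344; Σ(ρt)_2 = 27.07385 (in km·g cm⁻³).
e = (30.48 − 11.065) − (85.344 − 27.07385) / 3.39 = 2.23 km.

2.23 km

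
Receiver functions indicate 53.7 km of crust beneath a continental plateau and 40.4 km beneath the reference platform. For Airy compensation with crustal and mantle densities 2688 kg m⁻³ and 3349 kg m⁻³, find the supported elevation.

Excess crust Δ = 53.7 km − 40.4 km = 13.3 km, split between elevation h and root r with h + r = Δ.
Airy balance ρ_c h = (ρ_m − ρ_c) r gives r = h ρ_c/(ρ_m − ρ_c), so h (1 + ρ_c/(ρ_m − ρ_c)) = Δ, i.e. h = Δ (ρ_m − ρ_c)/ρ_m.
h = 13.3 km × 661/3349 = 2.63 km.

2.63 km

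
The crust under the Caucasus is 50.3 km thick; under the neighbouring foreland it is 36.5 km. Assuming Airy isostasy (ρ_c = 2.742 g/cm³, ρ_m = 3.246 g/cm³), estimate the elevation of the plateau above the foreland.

2.14 km

Excess crust Δ = 50.3 km − 36.5 km = 13.8 km, split between elevation h and root r with h + r = Δ.
Airy balance ρ_c h = (ρ_m − ρ_c) r gives r = h ρ_c/(ρ_m − ρ_c), so h (1 + ρ_c/(ρ_m − ρ_c)) = Δ, i.e. h = Δ (ρ_m − ρ_c)/ρ_m.
h = 13.8 km × 0.504/3.246 = 2.14 km.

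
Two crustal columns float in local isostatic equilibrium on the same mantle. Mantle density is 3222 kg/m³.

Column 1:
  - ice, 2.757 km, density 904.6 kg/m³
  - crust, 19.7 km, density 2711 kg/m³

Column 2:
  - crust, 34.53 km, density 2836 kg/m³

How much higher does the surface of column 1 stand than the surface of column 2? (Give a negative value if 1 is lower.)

For any compensation level in the mantle, the mantle terms cancel and isostasy reduces to e = (Σt_1 − Σt_2) − (Σ(ρt)_1 − Σ(ρt)_2) / ρ_m.
Σt_1 = 22.457 km; Σt_2 = 34.53 km; Σ(ρt)_1 = 55900.6822; Σ(ρt)_2 = 97927.08 (in km·kg/m³).
e = (22.457 − 34.53) − (55900.6822 − 97927.08) / 3222 = 0.971 km.

0.971 km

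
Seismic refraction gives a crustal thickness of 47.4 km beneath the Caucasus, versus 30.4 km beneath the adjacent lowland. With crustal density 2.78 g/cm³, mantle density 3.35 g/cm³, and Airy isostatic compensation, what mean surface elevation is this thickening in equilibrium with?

Excess crust Δ = 47.4 km − 30.4 km = 17 km, split between elevation h and root r with h + r = Δ.
Airy balance ρ_c h = (ρ_m − ρ_c) r gives r = h ρ_c/(ρ_m − ρ_c), so h (1 + ρ_c/(ρ_m − ρ_c)) = Δ, i.e. h = Δ (ρ_m − ρ_c)/ρ_m.
h = 17 km × 0.57/3.35 = 2.89 km.

2.89 km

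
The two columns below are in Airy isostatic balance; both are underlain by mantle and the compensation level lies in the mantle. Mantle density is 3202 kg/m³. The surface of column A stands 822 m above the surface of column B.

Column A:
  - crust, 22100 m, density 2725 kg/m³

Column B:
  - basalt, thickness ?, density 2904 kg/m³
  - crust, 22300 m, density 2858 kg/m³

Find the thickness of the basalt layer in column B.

Take the compensation level at the base of the deeper column (depth z_c below the surface of column A) and equate Σ ρ_i t_i down to z_c; mantle fills any gap and the z_c terms cancel.
Column A: 22100×2725 + (z_c − 22100)×3202
Column B: 822×0 + x×2904 + 22300×2858 + (z_c − 822 − 22300 − x)×3202
The z_c×3202 term appears on both sides and cancels. Collect the known terms of each column as K = Σ(ρt)_known − 3202 × (depth of known layers): K_A = 60222500 − 3202×22100 = −10541700; K_B = 63733400 − 3202×(822 + 22300) = −10303244.
Balance: K_A = K_B − x×(3202 − 2904), so x = (K_B − K_A)/(3202 − 2904) = 238456/298 = 800 m.

800 m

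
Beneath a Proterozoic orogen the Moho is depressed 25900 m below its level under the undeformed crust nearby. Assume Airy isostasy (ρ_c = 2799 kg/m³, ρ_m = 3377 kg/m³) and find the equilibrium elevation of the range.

5350 m

For local isostatic compensation: ρ_c h = (ρ_m − ρ_c) r.
h = r (ρ_m − ρ_c) / ρ_c = 25900 m × (3377 − 2799) / 2799 = 5350 m.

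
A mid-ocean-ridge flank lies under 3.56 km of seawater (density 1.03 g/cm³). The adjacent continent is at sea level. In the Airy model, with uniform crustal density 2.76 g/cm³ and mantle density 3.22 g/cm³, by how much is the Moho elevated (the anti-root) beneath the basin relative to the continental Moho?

Balancing pressure at the compensation depth: replacing crust with seawater at the top is compensated by replacing crust with mantle at the base: d (ρ_c − ρ_w) = a (ρ_m − ρ_c).
a = d (ρ_c − ρ_w)/(ρ_m − ρ_c) = 3.56 km × 1.73/0.46 = 13.4 km.

13.4 km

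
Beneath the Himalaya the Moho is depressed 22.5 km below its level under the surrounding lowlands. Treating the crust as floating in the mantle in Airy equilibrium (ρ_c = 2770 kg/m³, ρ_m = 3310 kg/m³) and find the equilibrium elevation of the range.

In Airy isostatic equilibrium: ρ_c h = (ρ_m − ρ_c) r.
h = r (ρ_m − ρ_c) / ρ_c = 22.5 km × (3310 − 2770) / 2770 = 4.39 km.

4.39 km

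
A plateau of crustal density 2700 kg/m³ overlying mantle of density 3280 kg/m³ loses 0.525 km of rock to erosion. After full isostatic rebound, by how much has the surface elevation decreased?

Rebound u = e ρ_c/ρ_m = 0.525 km × 2700/3280 = 0.4322 km.
Net surface drop = e − u = 0.525 km − 0.4322 km = e (ρ_m − ρ_c)/ρ_m = 0.0928 km.

0.0928 km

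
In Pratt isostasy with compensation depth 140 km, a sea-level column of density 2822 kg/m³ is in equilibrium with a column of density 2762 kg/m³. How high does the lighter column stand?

3.04 km

ρ_ref D = ρ (D + h) → h = D (ρ_ref − ρ)/ρ.
h = 140 km × (2822 − 2762)/2762 = 3.04 km.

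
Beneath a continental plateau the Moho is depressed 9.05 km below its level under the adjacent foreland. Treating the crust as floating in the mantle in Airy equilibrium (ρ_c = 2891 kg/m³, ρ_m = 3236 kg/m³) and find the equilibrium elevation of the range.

1.08 km

By Archimedes' principle applied to the lithosphere: ρ_c h = (ρ_m − ρ_c) r.
h = r (ρ_m − ρ_c) / ρ_c = 9.05 km × (3236 − 2891) / 2891 = 1.08 km.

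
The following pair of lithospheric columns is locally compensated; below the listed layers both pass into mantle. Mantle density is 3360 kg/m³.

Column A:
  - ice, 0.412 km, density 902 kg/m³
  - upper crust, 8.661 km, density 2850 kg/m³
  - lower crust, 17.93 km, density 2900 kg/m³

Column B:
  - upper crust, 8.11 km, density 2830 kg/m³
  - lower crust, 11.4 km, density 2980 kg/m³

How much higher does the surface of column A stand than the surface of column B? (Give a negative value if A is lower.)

1.5 km

For any compensation level in the mantle, the mantle terms cancel and isostasy reduces to e = (Σt_A − Σt_B) − (Σ(ρt)_A − Σ(ρt)_B) / ρ_m.
Σt_A = 27.003 km; Σt_B = 19.51 km; Σ(ρt)_A = 77052.474; Σ(ρt)_B = 56923.3 (in km·kg/m³).
e = (27.003 − 19.51) − (77052.474 − 56923.3) / 3360 = 1.5 km.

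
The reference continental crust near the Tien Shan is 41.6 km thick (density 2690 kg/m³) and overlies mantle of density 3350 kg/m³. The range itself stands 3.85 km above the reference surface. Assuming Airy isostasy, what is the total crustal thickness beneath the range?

61.1 km

Root depth r = h ρ_c / (ρ_m − ρ_c) = 3.85 km × 2690 / 660 = 15.69 km.
Total thickness = T + h + r = 41.6 km + 3.85 km + 15.69 km = 61.1 km.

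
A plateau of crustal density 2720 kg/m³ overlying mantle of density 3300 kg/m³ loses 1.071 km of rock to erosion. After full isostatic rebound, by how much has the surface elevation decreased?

0.188 km

Rebound u = e ρ_c/ρ_m = 1.071 km × 2720/3300 = 0.8828 km.
Net surface drop = e − u = 1.071 km − 0.8828 km = e (ρ_m − ρ_c)/ρ_m = 0.188 km.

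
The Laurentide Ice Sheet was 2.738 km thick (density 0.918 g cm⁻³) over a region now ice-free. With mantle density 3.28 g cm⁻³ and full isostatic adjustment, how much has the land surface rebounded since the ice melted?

0.766 km

Removing the load lets mantle flow back in; uplift u satisfies ρ_ice t = ρ_m u.
u = t ρ_ice/ρ_m = 2.738 km × 0.918/3.28 = 0.766 km.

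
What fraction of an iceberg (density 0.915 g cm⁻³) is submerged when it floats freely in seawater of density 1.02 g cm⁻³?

Submerged fraction = ρ_obj/ρ_fluid = 0.915/1.02 = 89.7%.

89.7%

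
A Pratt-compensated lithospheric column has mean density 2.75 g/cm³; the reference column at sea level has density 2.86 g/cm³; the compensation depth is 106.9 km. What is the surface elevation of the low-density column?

4.28 km

ρ_ref D = ρ (D + h) → h = D (ρ_ref − ρ)/ρ.
h = 106.9 km × (2.86 − 2.75)/2.75 = 4.28 km.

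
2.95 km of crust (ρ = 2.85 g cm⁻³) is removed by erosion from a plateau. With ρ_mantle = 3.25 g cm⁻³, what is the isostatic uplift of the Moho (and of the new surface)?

Unloading: uplift u = e ρ_c/ρ_m = 2.95 km × 2.85/3.25 = 2.59 km.

2.59 km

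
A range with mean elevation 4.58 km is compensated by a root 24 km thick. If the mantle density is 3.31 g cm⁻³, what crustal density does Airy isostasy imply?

ρ_c h = (ρ_m − ρ_c) r → ρ_c (h + r) = ρ_m r → ρ_c = ρ_m r / (h + r).
ρ_c = 3.31 × 24 km / (4.58 km + 24 km) = 2.78 g cm⁻³.

2.78 g cm⁻³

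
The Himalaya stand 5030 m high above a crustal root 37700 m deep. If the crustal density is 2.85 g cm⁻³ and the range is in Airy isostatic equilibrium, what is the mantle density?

3.23 g cm⁻³

Airy balance: ρ_c h = (ρ_m − ρ_c) r → ρ_m = ρ_c (1 + h/r).
ρ_m = 2.85 × (1 + 5030 m/37700 m) = 3.23 g cm⁻³.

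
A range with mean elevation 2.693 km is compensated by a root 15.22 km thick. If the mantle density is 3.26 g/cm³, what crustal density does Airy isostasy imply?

ρ_c h = (ρ_m − ρ_c) r → ρ_c (h + r) = ρ_m r → ρ_c = ρ_m r / (h + r).
ρ_c = 3.26 × 15.22 km / (2.693 km + 15.22 km) = 2.77 g/cm³.

2.77 g/cm³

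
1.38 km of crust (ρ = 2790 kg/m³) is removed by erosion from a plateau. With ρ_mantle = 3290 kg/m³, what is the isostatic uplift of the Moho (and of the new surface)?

Unloading: uplift u = e ρ_c/ρ_m = 1.38 km × 2790/3290 = 1.17 km.

1.17 km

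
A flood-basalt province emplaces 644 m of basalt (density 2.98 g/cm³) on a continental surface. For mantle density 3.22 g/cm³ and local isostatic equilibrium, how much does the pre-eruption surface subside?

Subaerial loading: s = t ρ_load / ρ_m.
s = 644 m × 2.98/3.22 = 596 m.

596 m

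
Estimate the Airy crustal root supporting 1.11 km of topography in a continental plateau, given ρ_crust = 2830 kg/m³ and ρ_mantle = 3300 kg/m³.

Balancing pressure at the compensation depth: the weight of the topography is balanced by the buoyancy of the root, ρ_c h = (ρ_m − ρ_c) r.
r = h · ρ_c / (ρ_m − ρ_c) = 1.11 km × 2830 / (3300 − 2830) = 6.68 km.

6.68 km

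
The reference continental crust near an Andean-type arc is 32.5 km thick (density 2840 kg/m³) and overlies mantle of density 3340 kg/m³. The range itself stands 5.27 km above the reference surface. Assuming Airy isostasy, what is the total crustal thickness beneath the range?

67.7 km

Root depth r = h ρ_c / (ρ_m − ρ_c) = 5.27 km × 2840 / 500 = 29.93 km.
Total thickness = T + h + r = 32.5 km + 5.27 km + 29.93 km = 67.7 km.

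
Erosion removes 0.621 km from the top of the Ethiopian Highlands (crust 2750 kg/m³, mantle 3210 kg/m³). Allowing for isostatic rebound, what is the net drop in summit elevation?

Rebound u = e ρ_c/ρ_m = 0.621 km × 2750/3210 = 0.532 km.
Net surface drop = e − u = 0.621 km − 0.532 km = e (ρ_m − ρ_c)/ρ_m = 0.089 km.

0.089 km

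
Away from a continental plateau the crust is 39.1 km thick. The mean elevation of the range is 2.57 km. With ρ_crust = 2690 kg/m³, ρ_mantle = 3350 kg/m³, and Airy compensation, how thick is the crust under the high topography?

Root depth r = h ρ_c / (ρ_m − ρ_c) = 2.57 km × 2690 / 660 = 10.47 km.
Total thickness = T + h + r = 39.1 km + 2.57 km + 10.47 km = 52.1 km.

52.1 km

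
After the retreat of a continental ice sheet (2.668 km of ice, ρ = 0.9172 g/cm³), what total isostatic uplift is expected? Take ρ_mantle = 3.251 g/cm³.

Removing the load lets mantle flow back in; uplift u satisfies ρ_ice t = ρ_m u.
u = t ρ_ice/ρ_m = 2.668 km × 0.9172/3.251 = 0.753 km.

0.753 km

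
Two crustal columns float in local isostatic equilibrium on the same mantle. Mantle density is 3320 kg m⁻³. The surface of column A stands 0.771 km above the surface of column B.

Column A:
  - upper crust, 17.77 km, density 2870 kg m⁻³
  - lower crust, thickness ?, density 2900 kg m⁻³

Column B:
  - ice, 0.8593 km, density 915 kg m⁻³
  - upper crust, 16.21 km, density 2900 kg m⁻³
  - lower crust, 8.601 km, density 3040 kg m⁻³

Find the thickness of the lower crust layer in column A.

13.9 km

Take the compensation level at the base of the deeper column (depth z_c below the surface of column A) and equate Σ ρ_i t_i down to z_c; mantle fills any gap and the z_c terms cancel.
Column A: 17.77×2870 + x×2900 + (z_c − 17.77 − x)×3320
Column B: 0.771×0 + 0.8593×915 + 16.21×2900 + 8.601×3040 + (z_c − 0.771 − 25.6703)×3320
The z_c×3320 term appears on both sides and cancels. Collect the known terms of each column as K = Σ(ρt)_known − 3320 × (depth of known layers): K_A = 50999.9 − 3320×17.77 = −7996.5; K_B = 73942.2995 − 3320×(0.771 + 25.6703) = −13842.8165.
Balance: K_A − x×(3320 − 2900) = K_B, so x = (K_A − K_B)/(3320 − 2900) = 5846.32/420 = 13.9 km.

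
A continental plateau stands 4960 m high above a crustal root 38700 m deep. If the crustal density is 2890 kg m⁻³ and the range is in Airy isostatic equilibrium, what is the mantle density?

3260 kg m⁻³

Airy balance: ρ_c h = (ρ_m − ρ_c) r → ρ_m = ρ_c (1 + h/r).
ρ_m = 2890 × (1 + 4960 m/38700 m) = 3260 kg m⁻³.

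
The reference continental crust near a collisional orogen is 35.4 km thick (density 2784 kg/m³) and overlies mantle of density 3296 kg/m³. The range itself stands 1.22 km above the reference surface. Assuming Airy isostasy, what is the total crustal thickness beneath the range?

Root depth r = h ρ_c / (ρ_m − ρ_c) = 1.22 km × 2784 / 512 = 6.634 km.
Total thickness = T + h + r = 35.4 km + 1.22 km + 6.634 km = 43.3 km.

43.3 km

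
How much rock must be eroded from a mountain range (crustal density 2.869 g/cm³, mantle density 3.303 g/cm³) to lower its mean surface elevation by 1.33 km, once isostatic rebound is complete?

Net drop Δ = e − u = e − e ρ_c/ρ_m = e (ρ_m − ρ_c)/ρ_m.
e = Δ ρ_m/(ρ_m − ρ_c) = 1.33 km × 3.303/0.434 = 10.1 km.

10.1 km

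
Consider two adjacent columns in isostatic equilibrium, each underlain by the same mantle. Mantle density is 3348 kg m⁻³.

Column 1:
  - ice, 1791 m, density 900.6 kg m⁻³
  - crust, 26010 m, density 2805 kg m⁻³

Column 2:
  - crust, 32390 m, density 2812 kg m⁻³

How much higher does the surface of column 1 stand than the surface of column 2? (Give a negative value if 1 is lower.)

For any compensation level in the mantle, the mantle terms cancel and isostasy reduces to e = (Σt_1 − Σt_2) − (Σ(ρt)_1 − Σ(ρt)_2) / ρ_m.
Σt_1 = 27801 m; Σt_2 = 32390 m; Σ(ρt)_1 = 74571024.6; Σ(ρt)_2 = 91080680 (in m·kg m⁻³).
e = (27801 − 32390) − (74571024.6 − 91080680) / 3348 = 342 m.

342 m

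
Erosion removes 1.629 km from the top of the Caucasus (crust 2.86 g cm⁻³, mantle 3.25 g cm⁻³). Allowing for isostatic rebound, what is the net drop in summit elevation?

Rebound u = e ρ_c/ρ_m = 1.629 km × 2.86/3.25 = 1.434 km.
Net surface drop = e − u = 1.629 km − 1.434 km = e (ρ_m − ρ_c)/ρ_m = 0.195 km.

0.195 km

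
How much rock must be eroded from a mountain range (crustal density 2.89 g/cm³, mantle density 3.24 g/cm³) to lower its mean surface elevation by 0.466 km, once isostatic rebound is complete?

Net drop Δ = e − u = e − e ρ_c/ρ_m = e (ρ_m − ρ_c)/ρ_m.
e = Δ ρ_m/(ρ_m − ρ_c) = 0.466 km × 3.24/0.35 = 4.31 km.

4.31 km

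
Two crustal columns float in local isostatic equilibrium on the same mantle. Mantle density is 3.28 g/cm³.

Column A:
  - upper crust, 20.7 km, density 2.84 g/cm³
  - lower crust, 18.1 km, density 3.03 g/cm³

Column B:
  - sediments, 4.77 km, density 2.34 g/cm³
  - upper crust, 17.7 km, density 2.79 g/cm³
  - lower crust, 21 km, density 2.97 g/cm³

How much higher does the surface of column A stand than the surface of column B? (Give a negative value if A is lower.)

−1.84 km

For any compensation level in the mantle, the mantle terms cancel and isostasy reduces to e = (Σt_A − Σt_B) − (Σ(ρt)_A − Σ(ρt)_B) / ρ_m.
Σt_A = 38.8 km; Σt_B = 43.47 km; Σ(ρt)_A = 113.631; Σ(ρt)_B = 122.9148 (in km·g/cm³).
e = (38.8 − 43.47) − (113.631 − 122.9148) / 3.28 = −1.84 km.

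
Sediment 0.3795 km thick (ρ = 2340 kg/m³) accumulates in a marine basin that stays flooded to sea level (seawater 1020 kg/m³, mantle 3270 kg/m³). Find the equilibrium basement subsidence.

0.223 km

Submarine loading: the sediment displaces seawater, and the subsidence is in turn flooded, so s (ρ_m − ρ_w) = t (ρ_sed − ρ_w).
s = 0.3795 km × (2340 − 1020) / (3270 − 1020) = 0.223 km.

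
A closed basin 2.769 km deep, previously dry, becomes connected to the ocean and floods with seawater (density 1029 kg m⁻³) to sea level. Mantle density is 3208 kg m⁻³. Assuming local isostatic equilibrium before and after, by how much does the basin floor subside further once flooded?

After flooding the water column is d + s deep. Its weight must equal the weight of mantle displaced by the extra subsidence s: (d + s) ρ_w = s ρ_m.
s = d ρ_w / (ρ_m − ρ_w) = 2.769 km × 1029/(3208 − 1029) = 1.31 km.

1.31 km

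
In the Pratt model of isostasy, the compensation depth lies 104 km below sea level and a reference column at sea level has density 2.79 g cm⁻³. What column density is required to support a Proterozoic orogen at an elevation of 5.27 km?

Pratt balance: ρ_ref D = ρ (D + h).
ρ = ρ_ref D/(D + h) = 2.79 × 104 km/(104 km + 5.27 km) = 2.66 g cm⁻³.

2.66 g cm⁻³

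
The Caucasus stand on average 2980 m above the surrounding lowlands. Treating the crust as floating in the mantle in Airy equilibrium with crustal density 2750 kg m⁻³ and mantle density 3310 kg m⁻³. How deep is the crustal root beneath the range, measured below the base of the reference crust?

14600 m

Equating mass per unit area of the two columns: the weight of the topography is balanced by the buoyancy of the root, ρ_c h = (ρ_m − ρ_c) r.
r = h · ρ_c / (ρ_m − ρ_c) = 2980 m × 2750 / (3310 − 2750) = 14600 m.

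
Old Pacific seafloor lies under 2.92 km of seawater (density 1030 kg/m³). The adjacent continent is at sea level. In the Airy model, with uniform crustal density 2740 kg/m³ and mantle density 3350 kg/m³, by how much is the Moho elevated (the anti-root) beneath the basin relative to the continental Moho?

8.19 km

Balancing pressure at the compensation depth: replacing crust with seawater at the top is compensated by replacing crust with mantle at the base: d (ρ_c − ρ_w) = a (ρ_m − ρ_c).
a = d (ρ_c − ρ_w)/(ρ_m − ρ_c) = 2.92 km × 1710/610 = 8.19 km.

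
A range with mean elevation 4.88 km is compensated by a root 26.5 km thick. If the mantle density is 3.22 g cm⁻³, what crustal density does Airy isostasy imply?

2.72 g cm⁻³

ρ_c h = (ρ_m − ρ_c) r → ρ_c (h + r) = ρ_m r → ρ_c = ρ_m r / (h + r).
ρ_c = 3.22 × 26.5 km / (4.88 km + 26.5 km) = 2.72 g cm⁻³.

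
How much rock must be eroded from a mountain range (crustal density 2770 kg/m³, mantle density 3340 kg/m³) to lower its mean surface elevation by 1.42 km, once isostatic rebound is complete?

8.32 km

Net drop Δ = e − u = e − e ρ_c/ρ_m = e (ρ_m − ρ_c)/ρ_m.
e = Δ ρ_m/(ρ_m − ρ_c) = 1.42 km × 3340/570 = 8.32 km.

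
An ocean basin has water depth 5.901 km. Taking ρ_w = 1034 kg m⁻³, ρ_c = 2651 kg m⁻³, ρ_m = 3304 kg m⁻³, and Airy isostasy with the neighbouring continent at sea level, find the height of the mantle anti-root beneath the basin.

14.6 km

Isostatic balance requires: replacing crust with seawater at the top is compensated by replacing crust with mantle at the base: d (ρ_c − ρ_w) = a (ρ_m − ρ_c).
a = d (ρ_c − ρ_w)/(ρ_m − ρ_c) = 5.901 km × 1617/653 = 14.6 km.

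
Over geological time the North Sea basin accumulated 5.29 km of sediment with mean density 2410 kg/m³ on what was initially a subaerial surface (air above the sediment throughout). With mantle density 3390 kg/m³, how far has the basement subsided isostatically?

Subaerial load: s = t ρ_sed / ρ_m = 5.29 km × 2410/3390 = 3.76 km.

3.76 km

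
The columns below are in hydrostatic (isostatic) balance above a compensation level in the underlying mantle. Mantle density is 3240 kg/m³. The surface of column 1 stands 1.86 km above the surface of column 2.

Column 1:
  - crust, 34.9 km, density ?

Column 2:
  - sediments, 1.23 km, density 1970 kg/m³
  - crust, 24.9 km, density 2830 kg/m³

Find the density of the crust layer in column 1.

2730 kg/m³

Take the compensation level at the base of the deeper column (depth z_c below the surface of column 1) and equate Σ ρ_i t_i down to z_c; mantle fills any gap and the z_c terms cancel.
Column 1: 34.9×ρ + (z_c − 34.9)×3240
Column 2: 1.86×0 + 1.23×1970 + 24.9×2830 + (z_c − 1.86 − 26.13)×3240
The z_c×3240 term appears on both sides and cancels. Collect the known terms of each column as K = Σ(ρt)_known − 3240 × (depth of known layers): K_1 = 0 − 3240×34.9 = −113076; K_2 = 72890.1 − 3240×(1.86 + 26.13) = −17797.5.
Balance: K_1 + 34.9×ρ = K_2, so ρ = (K_2 − K_1)/34.9 = 95278.5/34.9 = 2730 kg/m³.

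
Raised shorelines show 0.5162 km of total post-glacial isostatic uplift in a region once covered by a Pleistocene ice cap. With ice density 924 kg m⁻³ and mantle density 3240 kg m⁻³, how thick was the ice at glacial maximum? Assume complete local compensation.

u = t ρ_ice/ρ_m → t = u ρ_m/ρ_ice = 0.5162 km × 3240/924 = 1.81 km.

1.81 km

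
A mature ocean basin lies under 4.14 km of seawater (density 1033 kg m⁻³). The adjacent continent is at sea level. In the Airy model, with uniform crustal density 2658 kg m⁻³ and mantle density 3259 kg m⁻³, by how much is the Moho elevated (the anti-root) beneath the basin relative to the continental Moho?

Equating mass per unit area of the two columns: replacing crust with seawater at the top is compensated by replacing crust with mantle at the base: d (ρ_c − ρ_w) = a (ρ_m − ρ_c).
a = d (ρ_c − ρ_w)/(ρ_m − ρ_c) = 4.14 km × 1625/601 = 11.2 km.

11.2 km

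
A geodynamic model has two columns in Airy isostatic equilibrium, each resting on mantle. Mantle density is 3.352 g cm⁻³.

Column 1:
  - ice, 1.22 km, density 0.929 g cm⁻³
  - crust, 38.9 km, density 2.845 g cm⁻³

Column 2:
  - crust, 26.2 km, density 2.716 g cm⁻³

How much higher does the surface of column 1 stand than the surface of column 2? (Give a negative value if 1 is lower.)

For any compensation level in the mantle, the mantle terms cancel and isostasy reduces to e = (Σt_1 − Σt_2) − (Σ(ρt)_1 − Σ(ρt)_2) / ρ_m.
Σt_1 = 40.12 km; Σt_2 = 26.2 km; Σ(ρt)_1 = 111.80388; Σ(ρt)_2 = 71.1592 (in km·g cm⁻³).
e = (40.12 − 26.2) − (111.80388 − 71.1592) / 3.352 = 1.79 km.

1.79 km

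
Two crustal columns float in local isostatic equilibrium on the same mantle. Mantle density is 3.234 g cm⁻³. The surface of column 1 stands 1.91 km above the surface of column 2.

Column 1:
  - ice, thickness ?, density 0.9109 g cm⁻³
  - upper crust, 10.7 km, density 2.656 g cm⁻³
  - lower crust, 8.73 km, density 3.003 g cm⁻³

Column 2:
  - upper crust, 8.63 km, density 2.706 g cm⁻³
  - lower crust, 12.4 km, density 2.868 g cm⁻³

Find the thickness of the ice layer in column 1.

3.04 km

Take the compensation level at the base of the deeper column (depth z_c below the surface of column 1) and equate Σ ρ_i t_i down to z_c; mantle fills any gap and the z_c terms cancel.
Column 1: x×0.9109 + 10.7×2.656 + 8.73×3.003 + (z_c − 19.43 − x)×3.234
Column 2: 1.91×0 + 8.63×2.706 + 12.4×2.868 + (z_c − 1.91 − 21.03)×3.234
The z_c×3.234 term appears on both sides and cancels. Collect the known terms of each column as K = Σ(ρt)_known − 3.234 × (depth of known layers): K_1 = 54.63539 − 3.234×19.43 = −8.20123; K_2 = 58.91598 − 3.234×(1.91 + 21.03) = −15.27198.
Balance: K_1 − x×(3.234 − 0.9109) = K_2, so x = (K_1 − K_2)/(3.234 − 0.9109) = 7.07075/2.3231 = 3.04 km.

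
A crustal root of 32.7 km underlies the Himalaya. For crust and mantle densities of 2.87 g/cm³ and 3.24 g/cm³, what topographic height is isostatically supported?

4.22 km

For local isostatic compensation: ρ_c h = (ρ_m − ρ_c) r.
h = r (ρ_m − ρ_c) / ρ_c = 32.7 km × (3.24 − 2.87) / 2.87 = 4.22 km.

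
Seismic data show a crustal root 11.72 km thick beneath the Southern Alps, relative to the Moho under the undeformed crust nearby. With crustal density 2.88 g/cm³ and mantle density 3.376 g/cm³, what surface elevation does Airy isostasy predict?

Balancing pressure at the compensation depth: ρ_c h = (ρ_m − ρ_c) r.
h = r (ρ_m − ρ_c) / ρ_c = 11.72 km × (3.376 − 2.88) / 2.88 = 2.02 km.

2.02 km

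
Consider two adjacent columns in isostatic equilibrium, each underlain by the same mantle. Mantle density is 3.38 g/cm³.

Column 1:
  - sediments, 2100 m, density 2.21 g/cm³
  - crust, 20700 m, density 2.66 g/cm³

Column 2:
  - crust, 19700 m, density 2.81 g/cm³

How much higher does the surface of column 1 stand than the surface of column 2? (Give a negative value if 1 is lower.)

1810 m

For any compensation level in the mantle, the mantle terms cancel and isostasy reduces to e = (Σt_1 − Σt_2) − (Σ(ρt)_1 − Σ(ρt)_2) / ρ_m.
Σt_1 = 22800 m; Σt_2 = 19700 m; Σ(ρt)_1 = 59703; Σ(ρt)_2 = 55357 (in m·g/cm³).
e = (22800 − 19700) − (59703 − 55357) / 3.38 = 1810 m.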